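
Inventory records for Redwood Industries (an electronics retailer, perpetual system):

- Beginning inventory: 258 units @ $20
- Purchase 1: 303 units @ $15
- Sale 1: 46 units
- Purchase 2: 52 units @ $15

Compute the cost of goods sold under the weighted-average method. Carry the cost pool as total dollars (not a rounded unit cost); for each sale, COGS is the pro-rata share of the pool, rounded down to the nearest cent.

COGS = $795.77

After Beginning: 258 on hand, pool $5,160.00 (≈ $20.0000 each)
After Purchase 1: 561 on hand, pool $9,705.00 (≈ $17.2995 each)
Sale 1, sell 46: 46/561 × $9,705.00 → $795.77
After Purchase 2: 567 on hand, pool $9,689.23 (≈ $17.0886 each)
Ending inventory (cost pool remaining) = $9,689.23
Check: goods available $10,485.00 = COGS $795.77 + ending $9,689.23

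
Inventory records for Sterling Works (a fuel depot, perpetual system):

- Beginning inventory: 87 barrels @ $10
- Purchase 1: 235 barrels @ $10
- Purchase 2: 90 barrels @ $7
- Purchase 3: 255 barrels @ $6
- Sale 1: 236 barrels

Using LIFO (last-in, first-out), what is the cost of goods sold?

COGS = $1,416

Sale 1 (236) [LIFO — newest first]: 236 @ $6 = $1,416
Ending inventory: 87 @ $10 + 235 @ $10 + 90 @ $7 + 19 @ $6 = $3,964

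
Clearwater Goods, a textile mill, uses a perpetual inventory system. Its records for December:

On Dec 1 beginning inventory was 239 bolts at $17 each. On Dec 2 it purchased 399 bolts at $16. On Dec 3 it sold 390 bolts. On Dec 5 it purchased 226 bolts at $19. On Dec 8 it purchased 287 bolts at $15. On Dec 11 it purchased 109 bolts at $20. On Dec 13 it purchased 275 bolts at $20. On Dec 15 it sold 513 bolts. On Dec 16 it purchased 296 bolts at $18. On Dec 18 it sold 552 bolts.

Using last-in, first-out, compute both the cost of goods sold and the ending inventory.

COGS = $25,415; ending inventory = $6,639

Dec 3, 390 sold [LIFO — newest first]: 390 @ $16 = $6,240
Dec 15, 513 sold [LIFO — newest first]: 275 @ $20 + 109 @ $20 + 129 @ $15 = $9,615
Dec 18, 552 sold [LIFO — newest first]: 296 @ $18 + 158 @ $15 + 98 @ $19 = $9,560
Total COGS = $6,240 + $9,615 + $9,560 = $25,415
Ending inventory: 239 @ $17 + 9 @ $16 + 128 @ $19 = $6,639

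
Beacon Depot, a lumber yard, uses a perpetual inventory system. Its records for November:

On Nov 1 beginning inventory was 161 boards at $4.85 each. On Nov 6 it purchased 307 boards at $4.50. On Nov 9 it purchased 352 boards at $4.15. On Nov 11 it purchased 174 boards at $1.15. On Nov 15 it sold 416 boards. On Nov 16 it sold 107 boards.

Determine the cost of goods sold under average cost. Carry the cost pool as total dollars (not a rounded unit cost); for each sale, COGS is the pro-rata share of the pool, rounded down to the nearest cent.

COGS = $2,011.62

After Nov 1: 161 on hand, pool $780.85 (≈ $4.8500 each)
After Nov 6: 468 on hand, pool $2,162.35 (≈ $4.6204 each)
After Nov 9: 820 on hand, pool $3,623.15 (≈ $4.4185 each)
After Nov 11: 994 on hand, pool $3,823.25 (≈ $3.8463 each)
Nov 15, sell 416: 416/994 × $3,823.25 → $1,600.07
Nov 16, sell 107: 107/578 × $2,223.18 → $411.55
Total COGS = $1,600.07 + $411.55 = $2,011.62
Ending inventory (cost pool remaining) = $1,811.63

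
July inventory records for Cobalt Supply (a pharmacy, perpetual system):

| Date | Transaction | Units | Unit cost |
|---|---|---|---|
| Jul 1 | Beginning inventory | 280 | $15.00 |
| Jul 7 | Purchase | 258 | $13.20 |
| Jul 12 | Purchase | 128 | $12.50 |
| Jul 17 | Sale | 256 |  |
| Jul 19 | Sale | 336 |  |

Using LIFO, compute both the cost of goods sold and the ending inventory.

COGS = $8,095.60; ending inventory = $1,110.00

Jul 17, 256 sold [LIFO — newest first]: 128 @ $12.50 + 128 @ $13.20 = $3,289.60
Jul 19, 336 sold [LIFO — newest first]: 130 @ $13.20 + 206 @ $15.00 = $4,806.00
Total COGS = $3,289.60 + $4,806.00 = $8,095.60
Ending inventory: 74 @ $15.00 = $1,110.00
Check: goods available $9,205.60 = COGS $8,095.60 + ending $1,110.00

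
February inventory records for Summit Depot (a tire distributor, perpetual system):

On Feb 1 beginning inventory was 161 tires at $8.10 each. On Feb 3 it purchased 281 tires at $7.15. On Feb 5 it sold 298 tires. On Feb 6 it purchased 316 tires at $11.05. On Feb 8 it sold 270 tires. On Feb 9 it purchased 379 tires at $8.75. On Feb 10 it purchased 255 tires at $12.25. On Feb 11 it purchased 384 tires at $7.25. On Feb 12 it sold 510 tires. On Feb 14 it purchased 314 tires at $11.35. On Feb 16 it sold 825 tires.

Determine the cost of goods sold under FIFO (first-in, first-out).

Feb 5, 298 sold [FIFO — oldest first]: 161 @ $8.10 + 137 @ $7.15 = $2,283.65
Feb 8, 270 sold [FIFO — oldest first]: 144 @ $7.15 + 126 @ $11.05 = $2,421.90
Feb 12, 510 sold [FIFO — oldest first]: 190 @ $11.05 + 320 @ $8.75 = $4,899.50
Feb 16, 825 sold [FIFO — oldest first]: 59 @ $8.75 + 255 @ $12.25 + 384 @ $7.25 + 127 @ $11.35 = $7,865.45
Total COGS = $2,283.65 + $2,421.90 + $4,899.50 + $7,865.45 = $17,470.50
Ending inventory: 187 @ $11.35 = $2,122.45
Check: goods available $19,592.95 = COGS $17,470.50 + ending $2,122.45

COGS = $17,470.50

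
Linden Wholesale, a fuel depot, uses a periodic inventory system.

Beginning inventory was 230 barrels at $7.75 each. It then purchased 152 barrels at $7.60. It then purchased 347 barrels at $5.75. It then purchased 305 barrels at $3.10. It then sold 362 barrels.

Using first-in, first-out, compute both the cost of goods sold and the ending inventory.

COGS = $2,785.70; ending inventory = $3,092.75

Sale 1 (362) [FIFO — oldest first]: 230 @ $7.75 + 132 @ $7.60 = $2,785.70
Ending inventory: 20 @ $7.60 + 347 @ $5.75 + 305 @ $3.10 = $3,092.75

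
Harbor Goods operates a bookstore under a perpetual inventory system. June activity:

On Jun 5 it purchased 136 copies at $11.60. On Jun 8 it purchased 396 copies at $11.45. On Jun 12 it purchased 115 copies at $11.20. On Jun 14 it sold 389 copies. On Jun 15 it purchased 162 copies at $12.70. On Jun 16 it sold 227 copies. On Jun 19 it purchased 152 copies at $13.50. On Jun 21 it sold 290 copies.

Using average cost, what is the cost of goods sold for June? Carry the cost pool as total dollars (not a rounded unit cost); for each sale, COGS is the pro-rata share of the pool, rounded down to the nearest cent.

COGS = $10,815.18

After Jun 5: 136 on hand, pool $1,577.60 (≈ $11.6000 each)
After Jun 8: 532 on hand, pool $6,111.80 (≈ $11.4883 each)
After Jun 12: 647 on hand, pool $7,399.80 (≈ $11.4371 each)
Jun 14, sell 389: 389/647 × $7,399.80 → $4,449.02
After Jun 15: 420 on hand, pool $5,008.18 (≈ $11.9242 each)
Jun 16, sell 227: 227/420 × $5,008.18 → $2,706.80
After Jun 19: 345 on hand, pool $4,353.38 (≈ $12.6185 each)
Jun 21, sell 290: 290/345 × $4,353.38 → $3,659.36
Total COGS = $4,449.02 + $2,706.80 + $3,659.36 = $10,815.18
Ending inventory (cost pool remaining) = $694.02
Check: goods available $11,509.20 = COGS $10,815.18 + ending $694.02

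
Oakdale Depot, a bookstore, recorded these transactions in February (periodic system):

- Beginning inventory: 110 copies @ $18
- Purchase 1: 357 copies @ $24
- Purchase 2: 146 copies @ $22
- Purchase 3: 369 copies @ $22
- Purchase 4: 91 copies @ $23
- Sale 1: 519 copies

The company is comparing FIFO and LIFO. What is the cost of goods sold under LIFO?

FIFO COGS: 110 @ $18 + 357 @ $24 + 52 @ $22 = $11,692
LIFO COGS: 91 @ $23 + 369 @ $22 + 59 @ $22 = $11,509

COGS = $11,509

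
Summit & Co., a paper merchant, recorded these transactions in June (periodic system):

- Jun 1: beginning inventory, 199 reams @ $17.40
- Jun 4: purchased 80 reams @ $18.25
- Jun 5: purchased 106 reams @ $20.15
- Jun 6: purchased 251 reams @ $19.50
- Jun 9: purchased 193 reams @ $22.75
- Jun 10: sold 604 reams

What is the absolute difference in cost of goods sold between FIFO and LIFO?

$1,077.65

FIFO COGS: 199 @ $17.40 + 80 @ $18.25 + 106 @ $20.15 + 219 @ $19.50 = $11,329.00
LIFO COGS: 193 @ $22.75 + 251 @ $19.50 + 106 @ $20.15 + 54 @ $18.25 = $12,406.65
Difference = |$11,329.00 − $12,406.65| = $1,077.65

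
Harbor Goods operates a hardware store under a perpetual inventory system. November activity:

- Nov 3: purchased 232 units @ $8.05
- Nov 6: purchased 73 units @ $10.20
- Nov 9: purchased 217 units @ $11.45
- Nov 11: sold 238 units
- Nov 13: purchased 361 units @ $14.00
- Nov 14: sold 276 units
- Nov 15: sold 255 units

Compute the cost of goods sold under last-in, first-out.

COGS = $9,233.15

Nov 11, 238 sold [LIFO — newest first]: 217 @ $11.45 + 21 @ $10.20 = $2,698.85
Nov 14, 276 sold [LIFO — newest first]: 276 @ $14.00 = $3,864.00
Nov 15, 255 sold [LIFO — newest first]: 85 @ $14.00 + 52 @ $10.20 + 118 @ $8.05 = $2,670.30
Total COGS = $2,698.85 + $3,864.00 + $2,670.30 = $9,233.15
Ending inventory: 114 @ $8.05 = $917.70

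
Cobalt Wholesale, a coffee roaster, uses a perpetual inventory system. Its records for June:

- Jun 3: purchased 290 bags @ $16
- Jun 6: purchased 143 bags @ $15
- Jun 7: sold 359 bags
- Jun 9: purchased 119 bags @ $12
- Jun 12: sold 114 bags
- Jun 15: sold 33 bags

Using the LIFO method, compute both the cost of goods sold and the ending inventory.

COGS = $7,477; ending inventory = $736

Jun 7, 359 sold [LIFO — newest first]: 143 @ $15 + 216 @ $16 = $5,601
Jun 12, 114 sold [LIFO — newest first]: 114 @ $12 = $1,368
Jun 15, 33 sold [LIFO — newest first]: 5 @ $12 + 28 @ $16 = $508
Total COGS = $5,601 + $1,368 + $508 = $7,477
Ending inventory: 46 @ $16 = $736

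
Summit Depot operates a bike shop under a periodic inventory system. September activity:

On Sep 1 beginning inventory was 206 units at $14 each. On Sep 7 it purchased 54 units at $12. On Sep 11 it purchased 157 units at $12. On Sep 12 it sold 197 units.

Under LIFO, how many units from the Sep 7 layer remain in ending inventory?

14

Sep 12, 197 sold [LIFO — newest first]: 157 @ $12 + 40 @ $12 = $2,364
Ending inventory: 206 @ $14 + 14 @ $12 = $3,052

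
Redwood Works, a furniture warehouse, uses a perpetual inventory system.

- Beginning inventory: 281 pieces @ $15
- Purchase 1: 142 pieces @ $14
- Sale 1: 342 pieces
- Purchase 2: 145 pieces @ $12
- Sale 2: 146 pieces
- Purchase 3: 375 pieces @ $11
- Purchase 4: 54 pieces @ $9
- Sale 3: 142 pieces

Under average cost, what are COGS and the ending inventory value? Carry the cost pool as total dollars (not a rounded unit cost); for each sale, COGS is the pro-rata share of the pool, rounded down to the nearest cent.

COGS = $8,482.10; ending inventory = $4,071.90

After Beginning: 281 on hand, pool $4,215.00 (≈ $15.0000 each)
After Purchase 1: 423 on hand, pool $6,203.00 (≈ $14.6643 each)
Sale 1, sell 342: 342/423 × $6,203.00 → $5,015.19
After Purchase 2: 226 on hand, pool $2,927.81 (≈ $12.9549 each)
Sale 2, sell 146: 146/226 × $2,927.81 → $1,891.41
After Purchase 3: 455 on hand, pool $5,161.40 (≈ $11.3437 each)
After Purchase 4: 509 on hand, pool $5,647.40 (≈ $11.0951 each)
Sale 3, sell 142: 142/509 × $5,647.40 → $1,575.50
Total COGS = $5,015.19 + $1,891.41 + $1,575.50 = $8,482.10
Ending inventory (cost pool remaining) = $4,071.90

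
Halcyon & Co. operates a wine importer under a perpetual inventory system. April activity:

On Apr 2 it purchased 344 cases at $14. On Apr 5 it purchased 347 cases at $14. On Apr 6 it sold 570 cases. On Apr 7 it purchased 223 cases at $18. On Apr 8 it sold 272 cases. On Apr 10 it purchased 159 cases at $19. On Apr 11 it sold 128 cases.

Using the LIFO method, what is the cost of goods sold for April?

Apr 6, 570 sold [LIFO — newest first]: 347 @ $14 + 223 @ $14 = $7,980
Apr 8, 272 sold [LIFO — newest first]: 223 @ $18 + 49 @ $14 = $4,700
Apr 11, 128 sold [LIFO — newest first]: 128 @ $19 = $2,432
Total COGS = $7,980 + $4,700 + $2,432 = $15,112
Ending inventory: 72 @ $14 + 31 @ $19 = $1,597
Check: goods available $16,709 = COGS $15,112 + ending $1,597

COGS = $15,112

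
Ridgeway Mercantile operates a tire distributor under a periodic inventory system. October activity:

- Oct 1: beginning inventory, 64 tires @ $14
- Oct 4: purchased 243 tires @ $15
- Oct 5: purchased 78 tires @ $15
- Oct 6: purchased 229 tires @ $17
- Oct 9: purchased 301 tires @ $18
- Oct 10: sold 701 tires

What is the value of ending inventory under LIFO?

Ending inventory = $3,146

Oct 10, 701 sold [LIFO — newest first]: 301 @ $18 + 229 @ $17 + 78 @ $15 + 93 @ $15 = $11,876
Ending inventory: 64 @ $14 + 150 @ $15 = $3,146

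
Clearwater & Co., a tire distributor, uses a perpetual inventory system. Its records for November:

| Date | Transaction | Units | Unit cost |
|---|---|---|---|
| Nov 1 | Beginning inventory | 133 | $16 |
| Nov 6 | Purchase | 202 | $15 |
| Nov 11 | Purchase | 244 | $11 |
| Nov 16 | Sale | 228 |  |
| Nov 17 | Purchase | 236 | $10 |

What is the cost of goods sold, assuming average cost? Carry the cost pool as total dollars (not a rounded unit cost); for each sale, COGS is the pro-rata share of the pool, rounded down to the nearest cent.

COGS = $3,088.04

After Nov 1: 133 on hand, pool $2,128.00 (≈ $16.0000 each)
After Nov 6: 335 on hand, pool $5,158.00 (≈ $15.3970 each)
After Nov 11: 579 on hand, pool $7,842.00 (≈ $13.5440 each)
Nov 16, sell 228: 228/579 × $7,842.00 → $3,088.04
After Nov 17: 587 on hand, pool $7,113.96 (≈ $12.1192 each)
Ending inventory (cost pool remaining) = $7,113.96
Check: goods available $10,202.00 = COGS $3,088.04 + ending $7,113.96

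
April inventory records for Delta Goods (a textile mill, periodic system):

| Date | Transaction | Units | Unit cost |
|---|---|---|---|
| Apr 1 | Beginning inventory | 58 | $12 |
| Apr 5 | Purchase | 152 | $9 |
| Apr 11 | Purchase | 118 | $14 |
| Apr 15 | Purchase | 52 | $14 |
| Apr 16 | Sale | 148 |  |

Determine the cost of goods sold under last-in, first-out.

Apr 16, 148 sold [LIFO — newest first]: 52 @ $14 + 96 @ $14 = $2,072
Ending inventory: 58 @ $12 + 152 @ $9 + 22 @ $14 = $2,372
Check: goods available $4,444 = COGS $2,072 + ending $2,372

COGS = $2,072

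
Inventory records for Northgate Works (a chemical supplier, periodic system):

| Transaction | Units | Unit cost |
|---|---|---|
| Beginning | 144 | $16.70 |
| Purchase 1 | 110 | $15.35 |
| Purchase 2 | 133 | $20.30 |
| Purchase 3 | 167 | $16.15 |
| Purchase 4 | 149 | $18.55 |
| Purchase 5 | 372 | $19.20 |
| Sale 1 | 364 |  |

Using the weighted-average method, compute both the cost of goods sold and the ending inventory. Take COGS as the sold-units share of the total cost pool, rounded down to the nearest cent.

Sale 1, sell 364: 364/1075 × $19,396.60 → $6,567.77
Ending inventory (cost pool remaining) = $12,828.83
Check: goods available $19,396.60 = COGS $6,567.77 + ending $12,828.83

COGS = $6,567.77; ending inventory = $12,828.83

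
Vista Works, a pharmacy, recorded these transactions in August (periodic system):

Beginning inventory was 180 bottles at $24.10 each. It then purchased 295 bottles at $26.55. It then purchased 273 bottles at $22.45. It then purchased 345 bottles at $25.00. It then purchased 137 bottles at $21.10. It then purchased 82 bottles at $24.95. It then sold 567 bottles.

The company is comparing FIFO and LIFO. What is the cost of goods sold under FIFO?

COGS = $14,235.65

FIFO COGS: 180 @ $24.10 + 295 @ $26.55 + 92 @ $22.45 = $14,235.65
LIFO COGS: 82 @ $24.95 + 137 @ $21.10 + 345 @ $25.00 + 3 @ $22.45 = $13,628.95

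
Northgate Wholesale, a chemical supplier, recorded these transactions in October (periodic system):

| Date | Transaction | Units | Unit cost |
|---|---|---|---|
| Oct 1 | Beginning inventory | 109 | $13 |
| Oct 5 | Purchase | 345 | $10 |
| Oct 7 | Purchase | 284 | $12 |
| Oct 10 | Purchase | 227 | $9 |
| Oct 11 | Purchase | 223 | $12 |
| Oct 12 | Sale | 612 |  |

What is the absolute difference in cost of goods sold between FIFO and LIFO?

$100

FIFO COGS: 109 @ $13 + 345 @ $10 + 158 @ $12 = $6,763
LIFO COGS: 223 @ $12 + 227 @ $9 + 162 @ $12 = $6,663
Difference = |$6,763 − $6,663| = $100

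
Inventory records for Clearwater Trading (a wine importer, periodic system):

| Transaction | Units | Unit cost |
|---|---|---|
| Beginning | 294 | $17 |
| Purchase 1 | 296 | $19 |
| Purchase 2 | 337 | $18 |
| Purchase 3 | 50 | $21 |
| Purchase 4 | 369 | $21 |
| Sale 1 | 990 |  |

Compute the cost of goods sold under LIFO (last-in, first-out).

Sale 1 (990) [LIFO — newest first]: 369 @ $21 + 50 @ $21 + 337 @ $18 + 234 @ $19 = $19,311
Ending inventory: 294 @ $17 + 62 @ $19 = $6,176

COGS = $19,311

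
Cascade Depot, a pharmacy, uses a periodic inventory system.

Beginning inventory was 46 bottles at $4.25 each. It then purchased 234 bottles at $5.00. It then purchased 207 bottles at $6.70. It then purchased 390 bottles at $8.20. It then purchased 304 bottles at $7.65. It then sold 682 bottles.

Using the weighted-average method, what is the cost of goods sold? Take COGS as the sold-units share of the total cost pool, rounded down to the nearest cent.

Sale 1, sell 682: 682/1181 × $8,276.00 → $4,779.19
Ending inventory (cost pool remaining) = $3,496.81

COGS = $4,779.19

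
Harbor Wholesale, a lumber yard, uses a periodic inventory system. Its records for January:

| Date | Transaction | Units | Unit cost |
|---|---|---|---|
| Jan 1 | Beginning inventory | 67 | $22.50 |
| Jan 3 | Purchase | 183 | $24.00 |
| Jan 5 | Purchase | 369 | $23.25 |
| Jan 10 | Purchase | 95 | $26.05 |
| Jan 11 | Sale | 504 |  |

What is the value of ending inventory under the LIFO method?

Ending inventory = $4,939.50

Jan 11, 504 sold [LIFO — newest first]: 95 @ $26.05 + 369 @ $23.25 + 40 @ $24.00 = $12,014.00
Ending inventory: 67 @ $22.50 + 143 @ $24.00 = $4,939.50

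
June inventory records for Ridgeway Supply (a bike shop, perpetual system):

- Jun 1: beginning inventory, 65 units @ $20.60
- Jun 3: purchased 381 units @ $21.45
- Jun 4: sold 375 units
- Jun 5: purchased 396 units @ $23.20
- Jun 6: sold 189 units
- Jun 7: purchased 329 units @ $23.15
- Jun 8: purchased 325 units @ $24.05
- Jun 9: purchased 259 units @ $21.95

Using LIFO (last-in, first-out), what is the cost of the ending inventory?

Jun 4, 375 sold [LIFO — newest first]: 375 @ $21.45 = $8,043.75
Jun 6, 189 sold [LIFO — newest first]: 189 @ $23.20 = $4,384.80
Total COGS = $8,043.75 + $4,384.80 = $12,428.55
Ending inventory: 65 @ $20.60 + 6 @ $21.45 + 207 @ $23.20 + 329 @ $23.15 + 325 @ $24.05 + 259 @ $21.95 = $27,387.75

Ending inventory = $27,387.75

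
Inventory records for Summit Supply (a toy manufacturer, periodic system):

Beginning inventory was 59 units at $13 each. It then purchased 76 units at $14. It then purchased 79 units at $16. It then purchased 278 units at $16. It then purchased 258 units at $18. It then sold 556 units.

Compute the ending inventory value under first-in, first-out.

Sale 1 (556) [FIFO — oldest first]: 59 @ $13 + 76 @ $14 + 79 @ $16 + 278 @ $16 + 64 @ $18 = $8,695
Ending inventory: 194 @ $18 = $3,492

Ending inventory = $3,492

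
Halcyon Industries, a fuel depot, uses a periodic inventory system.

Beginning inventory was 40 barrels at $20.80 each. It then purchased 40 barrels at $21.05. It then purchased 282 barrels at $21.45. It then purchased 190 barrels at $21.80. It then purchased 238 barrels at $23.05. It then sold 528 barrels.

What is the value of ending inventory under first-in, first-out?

Ending inventory = $6,009.10

Sale 1 (528) [FIFO — oldest first]: 40 @ $20.80 + 40 @ $21.05 + 282 @ $21.45 + 166 @ $21.80 = $11,341.70
Ending inventory: 24 @ $21.80 + 238 @ $23.05 = $6,009.10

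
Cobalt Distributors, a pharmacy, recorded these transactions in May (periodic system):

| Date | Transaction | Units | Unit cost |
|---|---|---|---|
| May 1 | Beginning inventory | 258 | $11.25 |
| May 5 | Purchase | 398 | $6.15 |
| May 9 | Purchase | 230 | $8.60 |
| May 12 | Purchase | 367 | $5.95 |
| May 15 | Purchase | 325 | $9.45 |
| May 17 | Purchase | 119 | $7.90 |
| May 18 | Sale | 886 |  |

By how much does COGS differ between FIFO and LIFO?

$488.20

FIFO COGS: 258 @ $11.25 + 398 @ $6.15 + 230 @ $8.60 = $7,328.20
LIFO COGS: 119 @ $7.90 + 325 @ $9.45 + 367 @ $5.95 + 75 @ $8.60 = $6,840.00
Difference = |$7,328.20 − $6,840.00| = $488.20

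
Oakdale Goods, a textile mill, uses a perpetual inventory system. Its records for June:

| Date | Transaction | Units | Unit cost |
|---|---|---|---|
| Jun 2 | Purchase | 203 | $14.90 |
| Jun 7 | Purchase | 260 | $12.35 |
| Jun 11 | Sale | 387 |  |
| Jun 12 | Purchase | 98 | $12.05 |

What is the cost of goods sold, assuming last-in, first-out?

Jun 11, 387 sold [LIFO — newest first]: 260 @ $12.35 + 127 @ $14.90 = $5,103.30
Ending inventory: 76 @ $14.90 + 98 @ $12.05 = $2,313.30
Check: goods available $7,416.60 = COGS $5,103.30 + ending $2,313.30

COGS = $5,103.30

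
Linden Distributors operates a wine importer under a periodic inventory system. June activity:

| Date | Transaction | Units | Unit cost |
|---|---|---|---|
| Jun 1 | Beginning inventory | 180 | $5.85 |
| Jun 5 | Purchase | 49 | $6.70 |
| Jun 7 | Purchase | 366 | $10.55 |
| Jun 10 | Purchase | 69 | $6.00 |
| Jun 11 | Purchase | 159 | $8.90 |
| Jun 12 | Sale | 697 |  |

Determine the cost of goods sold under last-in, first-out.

Jun 12, 697 sold [LIFO — newest first]: 159 @ $8.90 + 69 @ $6.00 + 366 @ $10.55 + 49 @ $6.70 + 54 @ $5.85 = $6,334.60
Ending inventory: 126 @ $5.85 = $737.10

COGS = $6,334.60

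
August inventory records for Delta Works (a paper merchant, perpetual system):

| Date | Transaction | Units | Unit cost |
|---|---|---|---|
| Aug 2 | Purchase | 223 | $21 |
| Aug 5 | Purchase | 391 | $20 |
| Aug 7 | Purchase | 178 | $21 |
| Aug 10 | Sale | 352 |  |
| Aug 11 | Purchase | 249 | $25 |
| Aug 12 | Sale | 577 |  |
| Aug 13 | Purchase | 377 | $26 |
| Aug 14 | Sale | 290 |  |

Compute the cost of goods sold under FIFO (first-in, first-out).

Aug 10, 352 sold [FIFO — oldest first]: 223 @ $21 + 129 @ $20 = $7,263
Aug 12, 577 sold [FIFO — oldest first]: 262 @ $20 + 178 @ $21 + 137 @ $25 = $12,403
Aug 14, 290 sold [FIFO — oldest first]: 112 @ $25 + 178 @ $26 = $7,428
Total COGS = $7,263 + $12,403 + $7,428 = $27,094
Ending inventory: 199 @ $26 = $5,174

COGS = $27,094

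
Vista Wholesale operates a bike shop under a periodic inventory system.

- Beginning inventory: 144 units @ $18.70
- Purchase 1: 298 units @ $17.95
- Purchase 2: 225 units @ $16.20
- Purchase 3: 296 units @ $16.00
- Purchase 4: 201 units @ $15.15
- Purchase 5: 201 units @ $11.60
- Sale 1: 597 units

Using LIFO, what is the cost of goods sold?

Sale 1 (597) [LIFO — newest first]: 201 @ $11.60 + 201 @ $15.15 + 195 @ $16.00 = $8,496.75
Ending inventory: 144 @ $18.70 + 298 @ $17.95 + 225 @ $16.20 + 101 @ $16.00 = $13,302.90

COGS = $8,496.75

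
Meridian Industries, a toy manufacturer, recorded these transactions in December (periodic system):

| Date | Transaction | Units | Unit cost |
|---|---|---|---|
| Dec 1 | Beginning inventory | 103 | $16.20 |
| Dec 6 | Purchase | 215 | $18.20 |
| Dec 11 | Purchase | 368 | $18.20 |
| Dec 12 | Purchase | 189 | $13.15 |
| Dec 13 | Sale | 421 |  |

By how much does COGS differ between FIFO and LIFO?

FIFO COGS: 103 @ $16.20 + 215 @ $18.20 + 103 @ $18.20 = $7,456.20
LIFO COGS: 189 @ $13.15 + 232 @ $18.20 = $6,707.75
Difference = |$7,456.20 − $6,707.75| = $748.45

$748.45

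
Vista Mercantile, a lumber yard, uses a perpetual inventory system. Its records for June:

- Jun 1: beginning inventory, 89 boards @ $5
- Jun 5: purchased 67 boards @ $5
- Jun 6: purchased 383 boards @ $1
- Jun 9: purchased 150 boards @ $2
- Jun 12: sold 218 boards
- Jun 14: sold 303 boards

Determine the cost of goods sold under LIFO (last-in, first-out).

Jun 12, 218 sold [LIFO — newest first]: 150 @ $2 + 68 @ $1 = $368
Jun 14, 303 sold [LIFO — newest first]: 303 @ $1 = $303
Total COGS = $368 + $303 = $671
Ending inventory: 89 @ $5 + 67 @ $5 + 12 @ $1 = $792
Check: goods available $1,463 = COGS $671 + ending $792

COGS = $671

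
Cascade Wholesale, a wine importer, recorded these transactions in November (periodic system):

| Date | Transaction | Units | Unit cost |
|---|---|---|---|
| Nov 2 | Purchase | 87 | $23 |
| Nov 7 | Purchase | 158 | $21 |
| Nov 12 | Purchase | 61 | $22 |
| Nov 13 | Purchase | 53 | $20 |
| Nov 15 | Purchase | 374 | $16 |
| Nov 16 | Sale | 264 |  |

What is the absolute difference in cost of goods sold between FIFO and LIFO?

$1,513

FIFO COGS: 87 @ $23 + 158 @ $21 + 19 @ $22 = $5,737
LIFO COGS: 264 @ $16 = $4,224
Difference = |$5,737 − $4,224| = $1,513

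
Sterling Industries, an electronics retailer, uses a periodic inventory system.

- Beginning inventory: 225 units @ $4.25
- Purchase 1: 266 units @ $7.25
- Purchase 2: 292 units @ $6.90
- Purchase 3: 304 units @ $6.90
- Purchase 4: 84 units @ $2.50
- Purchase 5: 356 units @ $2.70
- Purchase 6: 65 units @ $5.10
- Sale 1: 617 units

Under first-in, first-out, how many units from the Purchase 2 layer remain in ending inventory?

166

Sale 1 (617) [FIFO — oldest first]: 225 @ $4.25 + 266 @ $7.25 + 126 @ $6.90 = $3,754.15
Ending inventory: 166 @ $6.90 + 304 @ $6.90 + 84 @ $2.50 + 356 @ $2.70 + 65 @ $5.10 = $4,745.70
Check: goods available $8,499.85 = COGS $3,754.15 + ending $4,745.70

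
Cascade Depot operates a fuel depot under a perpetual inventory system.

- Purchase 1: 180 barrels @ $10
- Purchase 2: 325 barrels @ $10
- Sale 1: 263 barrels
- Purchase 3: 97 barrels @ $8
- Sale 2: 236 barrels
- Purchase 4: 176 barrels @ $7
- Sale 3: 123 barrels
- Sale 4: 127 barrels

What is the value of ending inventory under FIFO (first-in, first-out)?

Sale 1 (263) [FIFO — oldest first]: 180 @ $10 + 83 @ $10 = $2,630
Sale 2 (236) [FIFO — oldest first]: 236 @ $10 = $2,360
Sale 3 (123) [FIFO — oldest first]: 6 @ $10 + 97 @ $8 + 20 @ $7 = $976
Sale 4 (127) [FIFO — oldest first]: 127 @ $7 = $889
Total COGS = $2,630 + $2,360 + $976 + $889 = $6,855
Ending inventory: 29 @ $7 = $203
Check: goods available $7,058 = COGS $6,855 + ending $203

Ending inventory = $203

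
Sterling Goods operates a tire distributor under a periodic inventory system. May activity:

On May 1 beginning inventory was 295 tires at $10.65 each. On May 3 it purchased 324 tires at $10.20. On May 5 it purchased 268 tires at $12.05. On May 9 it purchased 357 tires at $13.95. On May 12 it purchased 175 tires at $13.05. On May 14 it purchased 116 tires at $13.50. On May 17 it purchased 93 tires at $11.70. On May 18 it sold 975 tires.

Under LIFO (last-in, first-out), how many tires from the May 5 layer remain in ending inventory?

May 18, 975 sold [LIFO — newest first]: 93 @ $11.70 + 116 @ $13.50 + 175 @ $13.05 + 357 @ $13.95 + 234 @ $12.05 = $12,737.70
Ending inventory: 295 @ $10.65 + 324 @ $10.20 + 34 @ $12.05 = $6,856.25

34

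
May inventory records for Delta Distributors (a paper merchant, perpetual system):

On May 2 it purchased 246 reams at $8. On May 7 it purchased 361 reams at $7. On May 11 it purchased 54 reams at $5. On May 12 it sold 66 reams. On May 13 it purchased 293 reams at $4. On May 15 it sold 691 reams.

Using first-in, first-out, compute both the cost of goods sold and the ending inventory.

COGS = $5,149; ending inventory = $788

May 12, 66 sold [FIFO — oldest first]: 66 @ $8 = $528
May 15, 691 sold [FIFO — oldest first]: 180 @ $8 + 361 @ $7 + 54 @ $5 + 96 @ $4 = $4,621
Total COGS = $528 + $4,621 = $5,149
Ending inventory: 197 @ $4 = $788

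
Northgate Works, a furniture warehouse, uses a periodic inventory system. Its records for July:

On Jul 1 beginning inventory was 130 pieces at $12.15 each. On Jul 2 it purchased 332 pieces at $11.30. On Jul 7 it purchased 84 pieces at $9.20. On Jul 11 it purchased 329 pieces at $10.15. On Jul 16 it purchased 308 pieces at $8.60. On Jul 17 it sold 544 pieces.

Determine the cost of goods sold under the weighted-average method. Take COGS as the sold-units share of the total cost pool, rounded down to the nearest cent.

Jul 17, sell 544: 544/1183 × $12,092.05 → $5,560.50
Ending inventory (cost pool remaining) = $6,531.55

COGS = $5,560.50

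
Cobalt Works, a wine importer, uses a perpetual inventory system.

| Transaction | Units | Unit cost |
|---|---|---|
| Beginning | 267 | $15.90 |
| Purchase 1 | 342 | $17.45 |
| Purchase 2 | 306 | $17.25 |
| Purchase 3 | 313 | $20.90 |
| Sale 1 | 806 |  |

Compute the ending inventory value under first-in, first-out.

Ending inventory = $8,421.95

Sale 1 (806) [FIFO — oldest first]: 267 @ $15.90 + 342 @ $17.45 + 197 @ $17.25 = $13,611.45
Ending inventory: 109 @ $17.25 + 313 @ $20.90 = $8,421.95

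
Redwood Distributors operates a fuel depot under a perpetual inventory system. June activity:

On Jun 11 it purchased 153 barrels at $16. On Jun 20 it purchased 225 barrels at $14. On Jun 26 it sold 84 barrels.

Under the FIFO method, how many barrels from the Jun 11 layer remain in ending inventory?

69

Jun 26, 84 sold [FIFO — oldest first]: 84 @ $16 = $1,344
Ending inventory: 69 @ $16 + 225 @ $14 = $4,254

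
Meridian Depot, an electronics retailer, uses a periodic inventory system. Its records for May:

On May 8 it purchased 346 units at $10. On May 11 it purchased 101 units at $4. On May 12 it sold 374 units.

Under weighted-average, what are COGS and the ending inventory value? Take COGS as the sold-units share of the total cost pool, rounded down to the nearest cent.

COGS = $3,232.96; ending inventory = $631.04

May 12, sell 374: 374/447 × $3,864.00 → $3,232.96
Ending inventory (cost pool remaining) = $631.04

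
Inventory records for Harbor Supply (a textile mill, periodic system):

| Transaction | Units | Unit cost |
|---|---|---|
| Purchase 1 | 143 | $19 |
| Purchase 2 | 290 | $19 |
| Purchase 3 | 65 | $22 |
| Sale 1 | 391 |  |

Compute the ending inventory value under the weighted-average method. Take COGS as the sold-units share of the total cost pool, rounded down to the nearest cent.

Ending inventory = $2,074.90

Sale 1, sell 391: 391/498 × $9,657.00 → $7,582.10
Ending inventory (cost pool remaining) = $2,074.90
Check: goods available $9,657.00 = COGS $7,582.10 + ending $2,074.90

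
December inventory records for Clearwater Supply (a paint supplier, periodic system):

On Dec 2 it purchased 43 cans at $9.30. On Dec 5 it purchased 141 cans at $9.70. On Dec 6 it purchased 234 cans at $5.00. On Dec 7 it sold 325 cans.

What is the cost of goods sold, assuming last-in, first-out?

COGS = $2,052.70

Dec 7, 325 sold [LIFO — newest first]: 234 @ $5.00 + 91 @ $9.70 = $2,052.70
Ending inventory: 43 @ $9.30 + 50 @ $9.70 = $884.90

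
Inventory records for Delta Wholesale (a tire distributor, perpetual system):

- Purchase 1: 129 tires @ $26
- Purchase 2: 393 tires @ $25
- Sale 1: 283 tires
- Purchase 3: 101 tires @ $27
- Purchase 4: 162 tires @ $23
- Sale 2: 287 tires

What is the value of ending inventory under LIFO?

Ending inventory = $5,504

Sale 1 (283) [LIFO — newest first]: 283 @ $25 = $7,075
Sale 2 (287) [LIFO — newest first]: 162 @ $23 + 101 @ $27 + 24 @ $25 = $7,053
Total COGS = $7,075 + $7,053 = $14,128
Ending inventory: 129 @ $26 + 86 @ $25 = $5,504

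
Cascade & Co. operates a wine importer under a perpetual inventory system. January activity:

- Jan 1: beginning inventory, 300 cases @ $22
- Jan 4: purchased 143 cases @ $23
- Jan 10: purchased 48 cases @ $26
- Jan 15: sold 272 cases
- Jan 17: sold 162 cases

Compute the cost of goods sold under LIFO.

Jan 15, 272 sold [LIFO — newest first]: 48 @ $26 + 143 @ $23 + 81 @ $22 = $6,319
Jan 17, 162 sold [LIFO — newest first]: 162 @ $22 = $3,564
Total COGS = $6,319 + $3,564 = $9,883
Ending inventory: 57 @ $22 = $1,254

COGS = $9,883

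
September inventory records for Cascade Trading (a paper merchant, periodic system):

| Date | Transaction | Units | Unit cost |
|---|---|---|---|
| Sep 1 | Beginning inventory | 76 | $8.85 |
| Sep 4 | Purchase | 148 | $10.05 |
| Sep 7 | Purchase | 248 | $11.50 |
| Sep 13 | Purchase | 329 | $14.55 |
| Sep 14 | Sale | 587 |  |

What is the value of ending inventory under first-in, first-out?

Sep 14, 587 sold [FIFO — oldest first]: 76 @ $8.85 + 148 @ $10.05 + 248 @ $11.50 + 115 @ $14.55 = $6,685.25
Ending inventory: 214 @ $14.55 = $3,113.70
Check: goods available $9,798.95 = COGS $6,685.25 + ending $3,113.70

Ending inventory = $3,113.70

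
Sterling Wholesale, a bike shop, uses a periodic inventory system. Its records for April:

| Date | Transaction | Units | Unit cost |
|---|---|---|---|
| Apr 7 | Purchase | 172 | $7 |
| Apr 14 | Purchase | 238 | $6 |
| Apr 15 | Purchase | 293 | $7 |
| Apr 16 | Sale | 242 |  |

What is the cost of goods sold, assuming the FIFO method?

Apr 16, 242 sold [FIFO — oldest first]: 172 @ $7 + 70 @ $6 = $1,624
Ending inventory: 168 @ $6 + 293 @ $7 = $3,059

COGS = $1,624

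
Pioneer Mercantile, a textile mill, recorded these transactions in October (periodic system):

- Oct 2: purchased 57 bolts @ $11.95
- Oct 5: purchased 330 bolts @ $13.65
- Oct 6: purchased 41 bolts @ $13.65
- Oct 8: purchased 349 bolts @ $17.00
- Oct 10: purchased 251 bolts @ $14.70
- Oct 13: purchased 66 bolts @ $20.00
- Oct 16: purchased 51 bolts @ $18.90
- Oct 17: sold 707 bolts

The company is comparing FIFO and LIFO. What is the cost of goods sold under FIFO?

COGS = $10,488.30

FIFO COGS: 57 @ $11.95 + 330 @ $13.65 + 41 @ $13.65 + 279 @ $17.00 = $10,488.30
LIFO COGS: 51 @ $18.90 + 66 @ $20.00 + 251 @ $14.70 + 339 @ $17.00 = $11,736.60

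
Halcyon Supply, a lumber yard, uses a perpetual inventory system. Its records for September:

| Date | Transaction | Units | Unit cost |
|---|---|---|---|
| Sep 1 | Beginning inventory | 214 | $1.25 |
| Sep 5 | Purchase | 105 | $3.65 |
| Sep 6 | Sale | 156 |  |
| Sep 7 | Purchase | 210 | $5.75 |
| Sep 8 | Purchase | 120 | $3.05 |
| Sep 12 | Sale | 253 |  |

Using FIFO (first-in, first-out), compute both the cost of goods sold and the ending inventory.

Sep 6, 156 sold [FIFO — oldest first]: 156 @ $1.25 = $195.00
Sep 12, 253 sold [FIFO — oldest first]: 58 @ $1.25 + 105 @ $3.65 + 90 @ $5.75 = $973.25
Total COGS = $195.00 + $973.25 = $1,168.25
Ending inventory: 120 @ $5.75 + 120 @ $3.05 = $1,056.00
Check: goods available $2,224.25 = COGS $1,168.25 + ending $1,056.00

COGS = $1,168.25; ending inventory = $1,056.00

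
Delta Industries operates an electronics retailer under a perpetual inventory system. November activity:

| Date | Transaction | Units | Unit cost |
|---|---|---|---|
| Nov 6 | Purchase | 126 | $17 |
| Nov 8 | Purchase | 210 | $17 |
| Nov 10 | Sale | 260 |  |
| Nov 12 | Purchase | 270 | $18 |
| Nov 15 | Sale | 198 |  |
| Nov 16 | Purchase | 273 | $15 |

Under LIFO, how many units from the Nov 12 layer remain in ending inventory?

72

Nov 10, 260 sold [LIFO — newest first]: 210 @ $17 + 50 @ $17 = $4,420
Nov 15, 198 sold [LIFO — newest first]: 198 @ $18 = $3,564
Total COGS = $4,420 + $3,564 = $7,984
Ending inventory: 76 @ $17 + 72 @ $18 + 273 @ $15 = $6,683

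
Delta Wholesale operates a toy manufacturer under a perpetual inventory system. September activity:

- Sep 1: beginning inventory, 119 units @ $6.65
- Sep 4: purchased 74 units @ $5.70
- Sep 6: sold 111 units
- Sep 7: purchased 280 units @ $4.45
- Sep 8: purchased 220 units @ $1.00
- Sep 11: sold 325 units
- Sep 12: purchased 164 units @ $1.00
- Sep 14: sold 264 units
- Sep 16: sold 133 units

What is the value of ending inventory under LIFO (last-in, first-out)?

Sep 6, 111 sold [LIFO — newest first]: 74 @ $5.70 + 37 @ $6.65 = $667.85
Sep 11, 325 sold [LIFO — newest first]: 220 @ $1.00 + 105 @ $4.45 = $687.25
Sep 14, 264 sold [LIFO — newest first]: 164 @ $1.00 + 100 @ $4.45 = $609.00
Sep 16, 133 sold [LIFO — newest first]: 75 @ $4.45 + 58 @ $6.65 = $719.45
Total COGS = $667.85 + $687.25 + $609.00 + $719.45 = $2,683.55
Ending inventory: 24 @ $6.65 = $159.60

Ending inventory = $159.60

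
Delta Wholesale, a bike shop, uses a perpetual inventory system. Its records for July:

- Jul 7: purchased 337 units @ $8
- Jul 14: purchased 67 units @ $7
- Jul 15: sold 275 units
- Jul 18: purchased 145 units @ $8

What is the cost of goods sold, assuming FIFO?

Jul 15, 275 sold [FIFO — oldest first]: 275 @ $8 = $2,200
Ending inventory: 62 @ $8 + 67 @ $7 + 145 @ $8 = $2,125

COGS = $2,200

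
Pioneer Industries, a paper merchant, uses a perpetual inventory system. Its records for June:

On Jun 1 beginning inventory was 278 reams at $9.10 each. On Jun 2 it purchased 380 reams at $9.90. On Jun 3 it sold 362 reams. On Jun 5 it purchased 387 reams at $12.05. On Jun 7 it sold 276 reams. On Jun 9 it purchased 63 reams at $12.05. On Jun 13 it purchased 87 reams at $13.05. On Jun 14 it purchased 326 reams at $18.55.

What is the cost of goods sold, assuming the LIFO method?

Jun 3, 362 sold [LIFO — newest first]: 362 @ $9.90 = $3,583.80
Jun 7, 276 sold [LIFO — newest first]: 276 @ $12.05 = $3,325.80
Total COGS = $3,583.80 + $3,325.80 = $6,909.60
Ending inventory: 278 @ $9.10 + 18 @ $9.90 + 111 @ $12.05 + 63 @ $12.05 + 87 @ $13.05 + 326 @ $18.55 = $11,987.35
Check: goods available $18,896.95 = COGS $6,909.60 + ending $11,987.35

COGS = $6,909.60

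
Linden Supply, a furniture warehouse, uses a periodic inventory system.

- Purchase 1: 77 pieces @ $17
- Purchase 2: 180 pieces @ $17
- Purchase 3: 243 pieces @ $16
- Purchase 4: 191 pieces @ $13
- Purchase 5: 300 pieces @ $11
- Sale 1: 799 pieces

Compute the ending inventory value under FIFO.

Ending inventory = $2,112

Sale 1 (799) [FIFO — oldest first]: 77 @ $17 + 180 @ $17 + 243 @ $16 + 191 @ $13 + 108 @ $11 = $11,928
Ending inventory: 192 @ $11 = $2,112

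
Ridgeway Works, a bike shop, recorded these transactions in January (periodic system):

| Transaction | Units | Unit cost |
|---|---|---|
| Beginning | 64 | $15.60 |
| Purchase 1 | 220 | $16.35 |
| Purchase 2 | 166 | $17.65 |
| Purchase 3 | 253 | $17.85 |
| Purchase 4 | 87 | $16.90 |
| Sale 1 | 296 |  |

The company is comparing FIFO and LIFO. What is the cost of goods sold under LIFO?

FIFO COGS: 64 @ $15.60 + 220 @ $16.35 + 12 @ $17.65 = $4,807.20
LIFO COGS: 87 @ $16.90 + 209 @ $17.85 = $5,200.95

COGS = $5,200.95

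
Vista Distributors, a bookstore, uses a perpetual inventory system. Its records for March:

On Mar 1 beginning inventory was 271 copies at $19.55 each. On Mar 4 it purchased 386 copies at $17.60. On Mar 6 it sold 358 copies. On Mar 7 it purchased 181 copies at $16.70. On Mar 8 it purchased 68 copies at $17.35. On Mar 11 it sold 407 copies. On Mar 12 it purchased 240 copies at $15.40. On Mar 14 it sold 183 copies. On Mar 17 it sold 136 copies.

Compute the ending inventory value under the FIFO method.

Ending inventory = $954.80

Mar 6, 358 sold [FIFO — oldest first]: 271 @ $19.55 + 87 @ $17.60 = $6,829.25
Mar 11, 407 sold [FIFO — oldest first]: 299 @ $17.60 + 108 @ $16.70 = $7,066.00
Mar 14, 183 sold [FIFO — oldest first]: 73 @ $16.70 + 68 @ $17.35 + 42 @ $15.40 = $3,045.70
Mar 17, 136 sold [FIFO — oldest first]: 136 @ $15.40 = $2,094.40
Total COGS = $6,829.25 + $7,066.00 + $3,045.70 + $2,094.40 = $19,035.35
Ending inventory: 62 @ $15.40 = $954.80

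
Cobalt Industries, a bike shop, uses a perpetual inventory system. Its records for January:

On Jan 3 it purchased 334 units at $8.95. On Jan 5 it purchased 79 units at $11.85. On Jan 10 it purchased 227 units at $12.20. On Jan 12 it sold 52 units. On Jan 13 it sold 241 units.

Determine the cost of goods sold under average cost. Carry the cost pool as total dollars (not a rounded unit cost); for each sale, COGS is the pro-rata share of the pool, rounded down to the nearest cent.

COGS = $3,064.98

After Jan 3: 334 on hand, pool $2,989.30 (≈ $8.9500 each)
After Jan 5: 413 on hand, pool $3,925.45 (≈ $9.5047 each)
After Jan 10: 640 on hand, pool $6,694.85 (≈ $10.4607 each)
Jan 12, sell 52: 52/640 × $6,694.85 → $543.95
Jan 13, sell 241: 241/588 × $6,150.90 → $2,521.03
Total COGS = $543.95 + $2,521.03 = $3,064.98
Ending inventory (cost pool remaining) = $3,629.87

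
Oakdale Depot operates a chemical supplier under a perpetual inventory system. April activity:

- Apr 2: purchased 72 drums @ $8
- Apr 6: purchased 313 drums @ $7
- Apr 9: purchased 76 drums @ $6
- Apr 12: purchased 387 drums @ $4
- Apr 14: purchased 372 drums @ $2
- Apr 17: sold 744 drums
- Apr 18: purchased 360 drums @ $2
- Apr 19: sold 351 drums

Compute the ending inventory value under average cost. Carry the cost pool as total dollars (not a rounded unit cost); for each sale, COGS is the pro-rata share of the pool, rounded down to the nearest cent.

After Apr 2: 72 on hand, pool $576.00 (≈ $8.0000 each)
After Apr 6: 385 on hand, pool $2,767.00 (≈ $7.1870 each)
After Apr 9: 461 on hand, pool $3,223.00 (≈ $6.9913 each)
After Apr 12: 848 on hand, pool $4,771.00 (≈ $5.6262 each)
After Apr 14: 1220 on hand, pool $5,515.00 (≈ $4.5205 each)
Apr 17, sell 744: 744/1220 × $5,515.00 → $3,363.24
After Apr 18: 836 on hand, pool $2,871.76 (≈ $3.4351 each)
Apr 19, sell 351: 351/836 × $2,871.76 → $1,205.72
Total COGS = $3,363.24 + $1,205.72 = $4,568.96
Ending inventory (cost pool remaining) = $1,666.04
Check: goods available $6,235.00 = COGS $4,568.96 + ending $1,666.04

Ending inventory = $1,666.04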